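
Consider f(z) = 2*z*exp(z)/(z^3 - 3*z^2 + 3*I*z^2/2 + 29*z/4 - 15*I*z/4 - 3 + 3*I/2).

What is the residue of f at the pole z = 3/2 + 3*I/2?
Write f(z) = P(z)/Q(z) with P(z) = 2*z*exp(z) and Q(z) = z^3 - 3*z^2 + 3*I*z^2/2 + 29*z/4 - 15*I*z/4 - 3 + 3*I/2.
The denominator factors as Q(z) = (z - 1 + 3*I)*(z - 1/2)*(z - 3/2 - 3*I/2), so z = 3/2 + 3*I/2 is a simple zero of Q and P is analytic there; z = 3/2 + 3*I/2 is therefore a simple pole and
  Res(f, z₀) = P(z₀)/Q'(z₀).

Q'(z) = 3*z^2 - 6*z + 3*I*z + 29/4 - 15*I/4, so Q'(3/2 + 3*I/2) = -25/4 + 21*I/4.
P(3/2 + 3*I/2) = (3 + 3*I)*exp(3/2 + 3*I/2).

Res(f, 3/2 + 3*I/2) = ((3 + 3*I)*exp(3/2 + 3*I/2))/(-25/4 + 21*I/4) = (-24/533 - 276*I/533)*exp(3/2 + 3*I/2)

Final answer: (-24/533 - 276*I/533)*exp(3/2 + 3*I/2)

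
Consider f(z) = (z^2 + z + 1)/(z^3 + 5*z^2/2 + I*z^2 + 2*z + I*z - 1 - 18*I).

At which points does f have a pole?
{-3 + I, -1 - 3*I, 3/2 + I}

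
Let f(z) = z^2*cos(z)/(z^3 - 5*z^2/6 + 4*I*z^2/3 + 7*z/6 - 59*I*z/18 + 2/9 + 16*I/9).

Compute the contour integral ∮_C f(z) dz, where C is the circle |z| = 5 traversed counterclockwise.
pi*(2052/3869 + 2412*I/3869)*cos(1 + I) + pi*(556/10877 + 2654*I/10877)*cos(1/2 - I/3) + pi*(-4592/7897 + 8944*I/7897)*cos(2/3 + 2*I)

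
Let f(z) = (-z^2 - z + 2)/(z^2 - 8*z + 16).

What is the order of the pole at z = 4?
2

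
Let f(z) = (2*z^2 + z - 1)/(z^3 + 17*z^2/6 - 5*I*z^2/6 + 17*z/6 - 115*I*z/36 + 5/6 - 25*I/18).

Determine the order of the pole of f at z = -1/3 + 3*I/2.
Factor the denominator:
  z^3 + 17*z^2/6 - 5*I*z^2/6 + 17*z/6 - 115*I*z/36 + 5/6 - 25*I/18 = (z + 1/3 - 3*I/2)*(z + 1/2)*(z + 2 + 2*I/3)

The numerator P(z) = 2*z^2 + z - 1 has P(-1/3 + 3*I/2) = -101/18 - I/2 ≠ 0, so no factor of (z + 1/3 - 3*I/2) cancels.
Near z = -1/3 + 3*I/2 we can therefore write f(z) = g(z)/(z + 1/3 - 3*I/2) with g analytic at -1/3 + 3*I/2 and g(-1/3 + 3*I/2) ≠ 0 (g is the numerator divided by the remaining denominator factors).

Hence z = -1/3 + 3*I/2 is a pole of order 1.

Final answer: 1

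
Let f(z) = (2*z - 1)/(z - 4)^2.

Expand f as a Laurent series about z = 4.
Put w = z - (4), i.e. z = w + 4. The denominator is w^2, so it suffices to rewrite the numerator in powers of w.

P(z) = 2*z - 1
P(w + 4) = 7 + 2*w

Dividing each term by w^2:
  f = 7/w^2 + 2/w

Substituting back w = z - 4:
  f(z) = 7/(z - 4)^2 + 2/(z - 4)

The series is finite because the numerator is a polynomial; the negative powers form the principal part, and the coefficient of 1/(z - 4) gives Res(f, 4) = 2.

Final answer: 7/(z - 4)^2 + 2/(z - 4)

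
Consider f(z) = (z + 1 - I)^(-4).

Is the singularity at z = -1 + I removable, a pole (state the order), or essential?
Write f(z) = g(z)/(z + 1 - I)^4 with g(z) = 1.
g is entire and g(-1 + I) = 1 ≠ 0, so no factor of (z + 1 - I) cancels: the Laurent expansion of f about z = -1 + I starts at the power -4, i.e. lim_{z→z₀} (z - z₀)^4 f(z) = 1 is finite and nonzero.
So z = -1 + I is a pole of order 4.

Final answer: pole of order 4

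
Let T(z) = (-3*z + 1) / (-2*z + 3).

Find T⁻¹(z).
Set w = T(z) = (-3*z + 1) / (-2*z + 3) and solve for z:
  w*(-2*z + 3) = -3*z + 1
  3*w + z*(3 - 2*w) - 1 = 0
  z*(3 - 2*w) = 1 - 3*w
  z = (3*w - 1)/(2*w - 3)
Renaming the variable, T⁻¹(z) = (3*z - 1)/(2*z - 3).
(Check: ad - bc = -7 ≠ 0, so T is invertible.)

Final answer: (3*z - 1)/(2*z - 3)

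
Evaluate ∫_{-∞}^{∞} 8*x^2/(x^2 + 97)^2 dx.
4*sqrt(97)*pi/97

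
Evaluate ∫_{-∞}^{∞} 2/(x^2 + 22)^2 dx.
Let f(z) = 2/(z^2 + 22)^2. The denominator has no real zeros and deg Q - deg P = 4 ≥ 2, so the integral of f over the upper semicircle |z| = R tends to 0 as R → ∞. Closing the contour in the upper half-plane,
  ∫_{-∞}^{∞} f(x) dx = 2πi · Σ Res(f, z_k)  over the poles with Im z_k > 0.

Zeros of the denominator: z^2 + 22 = 0 gives z = ±sqrt(22)*I.
Upper half-plane: z = sqrt(22)*I (a pole of order 2).

Write f(z) = g(z)/(z - sqrt(22)*I)^2 with g(z) = 2/(z + sqrt(22)*I)^2. For a double pole, Res(f, z₀) = g'(z₀):
  g'(z) = -4/(z + sqrt(22)*I)^3
  Res(f, sqrt(22)*I) = g'(sqrt(22)*I) = -sqrt(22)*I/968

∫_{-∞}^{∞} f(x) dx = 2πi · (-sqrt(22)*I/968) = sqrt(22)*pi/484

Final answer: sqrt(22)*pi/484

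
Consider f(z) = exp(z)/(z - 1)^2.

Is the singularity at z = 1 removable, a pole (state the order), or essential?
Write f(z) = g(z)/(z - 1)^2 with g(z) = exp(z).
g is entire and g(1) = exp(1) ≠ 0, so no factor of (z - 1) cancels: the Laurent expansion of f about z = 1 starts at the power -2, i.e. lim_{z→z₀} (z - z₀)^2 f(z) = exp(1) is finite and nonzero.
So z = 1 is a pole of order 2.

Final answer: pole of order 2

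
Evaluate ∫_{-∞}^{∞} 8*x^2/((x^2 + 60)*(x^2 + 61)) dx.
Let f(z) = 8*z^2/((z^2 + 60)*(z^2 + 61)). The denominator has no real zeros and deg Q - deg P = 2 ≥ 2, so the integral of f over the upper semicircle |z| = R tends to 0 as R → ∞. Closing the contour in the upper half-plane,
  ∫_{-∞}^{∞} f(x) dx = 2πi · Σ Res(f, z_k)  over the poles with Im z_k > 0.

Zeros of the denominator: z^2 + 61 = 0 gives z = ±sqrt(61)*I; z^2 + 60 = 0 gives z = ±2*sqrt(15)*I.
Upper half-plane: z = 2*sqrt(15)*I, z = sqrt(61)*I (simple).

Each pole is a simple zero of Q(z) = z^4 + 121*z^2 + 3660, so Res(f, z₀) = P(z₀)/Q'(z₀) with P(z) = 8*z^2, Q'(z) = 4*z^3 + 242*z:
  Res(f, 2*sqrt(15)*I) = (-480)/(4*sqrt(15)*I) = 8*sqrt(15)*I
  Res(f, sqrt(61)*I) = (-488)/(-2*sqrt(61)*I) = -4*sqrt(61)*I

Sum of residues: 4*I*(-sqrt(61) + 2*sqrt(15))
∫_{-∞}^{∞} f(x) dx = 2πi · (4*I*(-sqrt(61) + 2*sqrt(15))) = 8*pi*(-2*sqrt(15) + sqrt(61))

Final answer: 8*pi*(-2*sqrt(15) + sqrt(61))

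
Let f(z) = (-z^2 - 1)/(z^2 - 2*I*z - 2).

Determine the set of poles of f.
{-1 + I, 1 + I}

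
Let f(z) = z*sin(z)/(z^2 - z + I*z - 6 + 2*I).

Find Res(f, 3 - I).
Write f(z) = P(z)/Q(z) with P(z) = z*sin(z) and Q(z) = z^2 - z + I*z - 6 + 2*I.
The denominator factors as Q(z) = (z - 3 + I)*(z + 2), so z = 3 - I is a simple zero of Q and P is analytic there; z = 3 - I is therefore a simple pole and
  Res(f, z₀) = P(z₀)/Q'(z₀).

Q'(z) = 2*z - 1 + I, so Q'(3 - I) = 5 - I.
P(3 - I) = (3 - I)*sin(3 - I).

Res(f, 3 - I) = ((3 - I)*sin(3 - I))/(5 - I) = (8/13 - I/13)*sin(3 - I)

Final answer: (8/13 - I/13)*sin(3 - I)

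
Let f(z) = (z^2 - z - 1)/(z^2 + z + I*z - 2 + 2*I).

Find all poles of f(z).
The singularities of f are the zeros of the denominator. Factoring,
  z^2 + z + I*z - 2 + 2*I = (z - 1 + I)*(z + 2)
so the candidates are z = 1 - I, z = -2.

Check the numerator P(z) = z^2 - z - 1 at each one:
  P(1 - I) = -2 - I ≠ 0, so z = 1 - I is a (simple) pole.
  P(-2) = 5 ≠ 0, so z = -2 is a (simple) pole.

Poles of f: {-2, 1 - I}

Final answer: {-2, 1 - I}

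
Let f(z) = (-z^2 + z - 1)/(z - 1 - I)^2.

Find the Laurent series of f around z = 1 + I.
Put w = z - (1 + I), i.e. z = w + 1 + I. The denominator is w^2, so it suffices to rewrite the numerator in powers of w.

P(z) = -z^2 + z - 1
P(w + 1 + I) = -I + (-1 - 2*I)*w - w^2

Dividing each term by w^2:
  f = -I/w^2 + (-1 - 2*I)/w - 1

Substituting back w = z - 1 - I:
  f(z) = -I/(z - 1 - I)^2 + (-1 - 2*I)/(z - 1 - I) - 1

The series is finite because the numerator is a polynomial; the negative powers form the principal part, and the coefficient of 1/(z - 1 - I) gives Res(f, 1 + I) = -1 - 2*I.

Final answer: -I/(z - 1 - I)^2 + (-1 - 2*I)/(z - 1 - I) - 1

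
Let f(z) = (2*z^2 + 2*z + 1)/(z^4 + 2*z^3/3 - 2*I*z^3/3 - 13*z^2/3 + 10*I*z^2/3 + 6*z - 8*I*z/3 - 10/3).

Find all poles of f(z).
The singularities of f are the zeros of the denominator. Factoring,
  z^4 + 2*z^3/3 - 2*I*z^3/3 - 13*z^2/3 + 10*I*z^2/3 + 6*z - 8*I*z/3 - 10/3 = (z - 1)*(z + 3 - I)*(z - 1 + I)*(z - 1/3 - 2*I/3)
so the candidates are z = 1, z = -3 + I, z = 1 - I, z = 1/3 + 2*I/3.

Check the numerator P(z) = 2*z^2 + 2*z + 1 at each one:
  P(1) = 5 ≠ 0, so z = 1 is a (simple) pole.
  P(-3 + I) = 11 - 10*I ≠ 0, so z = -3 + I is a (simple) pole.
  P(1 - I) = 3 - 6*I ≠ 0, so z = 1 - I is a (simple) pole.
  P(1/3 + 2*I/3) = 1 + 20*I/9 ≠ 0, so z = 1/3 + 2*I/3 is a (simple) pole.

Poles of f: {-3 + I, 1/3 + 2*I/3, 1 - I, 1}

Final answer: {-3 + I, 1/3 + 2*I/3, 1 - I, 1}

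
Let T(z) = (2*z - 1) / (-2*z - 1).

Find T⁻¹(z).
Set w = T(z) = (2*z - 1) / (-2*z - 1) and solve for z:
  w*(-2*z - 1) = 2*z - 1
  -w + z*(-2*w - 2) + 1 = 0
  z*(-2*w - 2) = w - 1
  z = (1 - w)/(2*w + 2)
Renaming the variable, T⁻¹(z) = (-z + 1)/(2*z + 2).
(Check: ad - bc = -4 ≠ 0, so T is invertible.)

Final answer: (-z + 1)/(2*z + 2)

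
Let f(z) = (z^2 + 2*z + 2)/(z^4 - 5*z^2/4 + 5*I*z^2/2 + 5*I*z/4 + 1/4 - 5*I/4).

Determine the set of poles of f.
The singularities of f are the zeros of the denominator. Factoring,
  z^4 - 5*z^2/4 + 5*I*z^2/2 + 5*I*z/4 + 1/4 - 5*I/4 = (z - 3/2 + I)*(z - 1/2)*(z + 1 - I)*(z + 1)
so the candidates are z = 3/2 - I, z = 1/2, z = -1 + I, z = -1.

Check the numerator P(z) = z^2 + 2*z + 2 at each one:
  P(3/2 - I) = 25/4 - 5*I ≠ 0, so z = 3/2 - I is a (simple) pole.
  P(1/2) = 13/4 ≠ 0, so z = 1/2 is a (simple) pole.
  P(-1 + I) = 0, so the factor (z + 1 - I) cancels and z = -1 + I is only a removable singularity, not a pole.
  P(-1) = 1 ≠ 0, so z = -1 is a (simple) pole.

Poles of f: {-1, 1/2, 3/2 - I}

Final answer: {-1, 1/2, 3/2 - I}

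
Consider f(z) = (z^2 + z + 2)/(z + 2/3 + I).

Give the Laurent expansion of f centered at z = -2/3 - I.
Put w = z - (-2/3 - I), i.e. z = w - 2/3 - I. The denominator is w, so it suffices to rewrite the numerator in powers of w.

P(z) = z^2 + z + 2
P(w - 2/3 - I) = 7/9 + I/3 + (-1/3 - 2*I)*w + w^2

Dividing each term by w:
  f = (7/9 + I/3)/w - 1/3 - 2*I + w

Substituting back w = z + 2/3 + I:
  f(z) = (7/9 + I/3)/(z + 2/3 + I) - 1/3 - 2*I + (z + 2/3 + I)

The series is finite because the numerator is a polynomial; the negative powers form the principal part, and the coefficient of 1/(z + 2/3 + I) gives Res(f, -2/3 - I) = 7/9 + I/3.

Final answer: (7/9 + I/3)/(z + 2/3 + I) - 1/3 - 2*I + (z + 2/3 + I)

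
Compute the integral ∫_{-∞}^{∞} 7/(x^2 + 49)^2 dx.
Let f(z) = 7/(z^2 + 49)^2. The denominator has no real zeros and deg Q - deg P = 4 ≥ 2, so the integral of f over the upper semicircle |z| = R tends to 0 as R → ∞. Closing the contour in the upper half-plane,
  ∫_{-∞}^{∞} f(x) dx = 2πi · Σ Res(f, z_k)  over the poles with Im z_k > 0.

Zeros of the denominator: z^2 + 49 = 0 gives z = ±7*I.
Upper half-plane: z = 7*I (a pole of order 2).

Write f(z) = g(z)/(z - 7*I)^2 with g(z) = 7/(z + 7*I)^2. For a double pole, Res(f, z₀) = g'(z₀):
  g'(z) = -14/(z + 7*I)^3
  Res(f, 7*I) = g'(7*I) = -I/196

∫_{-∞}^{∞} f(x) dx = 2πi · (-I/196) = pi/98

Final answer: pi/98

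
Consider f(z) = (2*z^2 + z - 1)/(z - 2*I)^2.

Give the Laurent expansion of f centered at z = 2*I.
Put w = z - (2*I), i.e. z = w + 2*I. The denominator is w^2, so it suffices to rewrite the numerator in powers of w.

P(z) = 2*z^2 + z - 1
P(w + 2*I) = -9 + 2*I + (1 + 8*I)*w + 2*w^2

Dividing each term by w^2:
  f = (-9 + 2*I)/w^2 + (1 + 8*I)/w + 2

Substituting back w = z - 2*I:
  f(z) = (-9 + 2*I)/(z - 2*I)^2 + (1 + 8*I)/(z - 2*I) + 2

The series is finite because the numerator is a polynomial; the negative powers form the principal part, and the coefficient of 1/(z - 2*I) gives Res(f, 2*I) = 1 + 8*I.

Final answer: (-9 + 2*I)/(z - 2*I)^2 + (1 + 8*I)/(z - 2*I) + 2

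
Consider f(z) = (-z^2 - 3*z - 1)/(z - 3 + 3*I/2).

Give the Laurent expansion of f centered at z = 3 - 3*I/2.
Put w = z - (3 - 3*I/2), i.e. z = w + 3 - 3*I/2. The denominator is w, so it suffices to rewrite the numerator in powers of w.

P(z) = -z^2 - 3*z - 1
P(w + 3 - 3*I/2) = -67/4 + 27*I/2 + (-9 + 3*I)*w - w^2

Dividing each term by w:
  f = (-67/4 + 27*I/2)/w - 9 + 3*I - w

Substituting back w = z - 3 + 3*I/2:
  f(z) = (-67/4 + 27*I/2)/(z - 3 + 3*I/2) - 9 + 3*I - (z - 3 + 3*I/2)

The series is finite because the numerator is a polynomial; the negative powers form the principal part, and the coefficient of 1/(z - 3 + 3*I/2) gives Res(f, 3 - 3*I/2) = -67/4 + 27*I/2.

Final answer: (-67/4 + 27*I/2)/(z - 3 + 3*I/2) - 9 + 3*I - (z - 3 + 3*I/2)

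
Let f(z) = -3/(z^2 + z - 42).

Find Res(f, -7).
Write f(z) = P(z)/Q(z) with P(z) = -3 and Q(z) = z^2 + z - 42.
The denominator factors as Q(z) = (z - 6)*(z + 7), so z = -7 is a simple zero of Q and P is analytic there; z = -7 is therefore a simple pole and
  Res(f, z₀) = P(z₀)/Q'(z₀).

Q'(z) = 2*z + 1, so Q'(-7) = -13.
P(-7) = -3.

Res(f, -7) = (-3)/(-13) = 3/13

Final answer: 3/13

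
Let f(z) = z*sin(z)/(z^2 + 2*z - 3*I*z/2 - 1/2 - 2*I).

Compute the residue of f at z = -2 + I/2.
Write f(z) = P(z)/Q(z) with P(z) = z*sin(z) and Q(z) = z^2 + 2*z - 3*I*z/2 - 1/2 - 2*I.
The denominator factors as Q(z) = (z - I)*(z + 2 - I/2), so z = -2 + I/2 is a simple zero of Q and P is analytic there; z = -2 + I/2 is therefore a simple pole and
  Res(f, z₀) = P(z₀)/Q'(z₀).

Q'(z) = 2*z + 2 - 3*I/2, so Q'(-2 + I/2) = -2 - I/2.
P(-2 + I/2) = (2 - I/2)*sin(2 - I/2).

Res(f, -2 + I/2) = ((2 - I/2)*sin(2 - I/2))/(-2 - I/2) = (-15/17 + 8*I/17)*sin(2 - I/2)

Final answer: (-15/17 + 8*I/17)*sin(2 - I/2)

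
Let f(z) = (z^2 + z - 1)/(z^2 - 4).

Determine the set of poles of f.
The singularities of f are the zeros of the denominator. Factoring,
  z^2 - 4 = (z + 2)*(z - 2)
so the candidates are z = -2, z = 2.

Check the numerator P(z) = z^2 + z - 1 at each one:
  P(-2) = 1 ≠ 0, so z = -2 is a (simple) pole.
  P(2) = 5 ≠ 0, so z = 2 is a (simple) pole.

Poles of f: {-2, 2}

Final answer: {-2, 2}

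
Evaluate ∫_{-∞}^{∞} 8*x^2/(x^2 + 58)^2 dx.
Let f(z) = 8*z^2/(z^2 + 58)^2. The denominator has no real zeros and deg Q - deg P = 2 ≥ 2, so the integral of f over the upper semicircle |z| = R tends to 0 as R → ∞. Closing the contour in the upper half-plane,
  ∫_{-∞}^{∞} f(x) dx = 2πi · Σ Res(f, z_k)  over the poles with Im z_k > 0.

Zeros of the denominator: z^2 + 58 = 0 gives z = ±sqrt(58)*I.
Upper half-plane: z = sqrt(58)*I (a pole of order 2).

Write f(z) = g(z)/(z - sqrt(58)*I)^2 with g(z) = 8*z^2/(z + sqrt(58)*I)^2. For a double pole, Res(f, z₀) = g'(z₀):
  g'(z) = 16*sqrt(58)*I*z/(z + sqrt(58)*I)^3
  Res(f, sqrt(58)*I) = g'(sqrt(58)*I) = -sqrt(58)*I/29

∫_{-∞}^{∞} f(x) dx = 2πi · (-sqrt(58)*I/29) = 2*sqrt(58)*pi/29

Final answer: 2*sqrt(58)*pi/29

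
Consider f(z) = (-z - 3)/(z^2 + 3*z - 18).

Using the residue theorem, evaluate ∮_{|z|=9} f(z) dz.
By the residue theorem, ∮_C f(z) dz = 2πi · (sum of the residues of f at the poles inside |z| = 9).

The denominator factors as (z - 3)*(z + 6), so the singularities of f are simple poles at z = 3, z = -6.
  |3|² = 9 < 81 = 9², so this pole is inside the contour.
  |-6|² = 36 < 81 = 9², so this pole is inside the contour.

With P(z) = -z - 3 and Q(z) = z^2 + 3*z - 18, each pole is simple, so Res(f, z₀) = P(z₀)/Q'(z₀) with Q'(z) = 2*z + 3.
  Res(f, 3) = P(3)/Q'(3) = (-6)/(9) = -2/3
  Res(f, -6) = P(-6)/Q'(-6) = (3)/(-9) = -1/3

Sum of residues inside C: -1
∮_C f(z) dz = 2πi · (-1) = -2*I*pi

Final answer: -2*I*pi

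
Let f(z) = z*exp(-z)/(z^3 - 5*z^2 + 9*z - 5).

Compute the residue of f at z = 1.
Write f(z) = P(z)/Q(z) with P(z) = z*exp(-z) and Q(z) = z^3 - 5*z^2 + 9*z - 5.
The denominator factors as Q(z) = (z - 1)*(z - 2 + I)*(z - 2 - I), so z = 1 is a simple zero of Q and P is analytic there; z = 1 is therefore a simple pole and
  Res(f, z₀) = P(z₀)/Q'(z₀).

Q'(z) = 3*z^2 - 10*z + 9, so Q'(1) = 2.
P(1) = exp(-1).

Res(f, 1) = (exp(-1))/(2) = exp(-1)/2

Final answer: exp(-1)/2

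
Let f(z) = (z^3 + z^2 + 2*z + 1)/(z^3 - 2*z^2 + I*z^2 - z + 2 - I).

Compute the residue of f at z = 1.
Write f(z) = P(z)/Q(z) with P(z) = z^3 + z^2 + 2*z + 1 and Q(z) = z^3 - 2*z^2 + I*z^2 - z + 2 - I.
The denominator factors as Q(z) = (z - 1)*(z + 1)*(z - 2 + I), so z = 1 is a simple zero of Q and P is analytic there; z = 1 is therefore a simple pole and
  Res(f, z₀) = P(z₀)/Q'(z₀).

Q'(z) = 3*z^2 - 4*z + 2*I*z - 1, so Q'(1) = -2 + 2*I.
P(1) = 5.

Res(f, 1) = (5)/(-2 + 2*I) = -5/4 - 5*I/4

Final answer: -5/4 - 5*I/4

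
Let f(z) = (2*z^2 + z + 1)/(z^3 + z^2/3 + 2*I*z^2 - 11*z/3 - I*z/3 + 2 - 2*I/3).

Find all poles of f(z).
The singularities of f are the zeros of the denominator. Factoring,
  z^3 + z^2/3 + 2*I*z^2 - 11*z/3 - I*z/3 + 2 - 2*I/3 = (z + 2 + I)*(z - 1 + I)*(z - 2/3)
so the candidates are z = -2 - I, z = 1 - I, z = 2/3.

Check the numerator P(z) = 2*z^2 + z + 1 at each one:
  P(-2 - I) = 5 + 7*I ≠ 0, so z = -2 - I is a (simple) pole.
  P(1 - I) = 2 - 5*I ≠ 0, so z = 1 - I is a (simple) pole.
  P(2/3) = 23/9 ≠ 0, so z = 2/3 is a (simple) pole.

Poles of f: {-2 - I, 2/3, 1 - I}

Final answer: {-2 - I, 2/3, 1 - I}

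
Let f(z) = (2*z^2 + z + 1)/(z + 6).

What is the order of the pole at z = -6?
Factor the denominator:
  z + 6 = (z + 6)

The numerator P(z) = 2*z^2 + z + 1 has P(-6) = 67 ≠ 0, so no factor of (z + 6) cancels.
Near z = -6 we can therefore write f(z) = g(z)/(z + 6) with g analytic at -6 and g(-6) ≠ 0 (g is just the numerator).

Hence z = -6 is a pole of order 1.

Final answer: 1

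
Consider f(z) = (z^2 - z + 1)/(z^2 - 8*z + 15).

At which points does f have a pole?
The singularities of f are the zeros of the denominator. Factoring,
  z^2 - 8*z + 15 = (z - 5)*(z - 3)
so the candidates are z = 5, z = 3.

Check the numerator P(z) = z^2 - z + 1 at each one:
  P(5) = 21 ≠ 0, so z = 5 is a (simple) pole.
  P(3) = 7 ≠ 0, so z = 3 is a (simple) pole.

Poles of f: {3, 5}

Final answer: {3, 5}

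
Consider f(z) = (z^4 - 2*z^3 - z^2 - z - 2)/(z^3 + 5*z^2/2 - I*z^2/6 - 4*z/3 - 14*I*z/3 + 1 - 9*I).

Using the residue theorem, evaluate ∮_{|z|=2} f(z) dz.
By the residue theorem, ∮_C f(z) dz = 2πi · (sum of the residues of f at the poles inside |z| = 2).

The denominator factors as (z - 3/2 - 3*I/2)*(z + 1 + I)*(z + 3 + I/3), so the singularities of f are simple poles at z = 3/2 + 3*I/2, z = -1 - I, z = -3 - I/3.
  |3/2 + 3*I/2|² = 9/2 > 4 = 2², so this pole is outside the contour.
  |-1 - I|² = 2 < 4 = 2², so this pole is inside the contour.
  |-3 - I/3|² = 82/9 > 4 = 2², so this pole is outside the contour.

With P(z) = z^4 - 2*z^3 - z^2 - z - 2 and Q(z) = z^3 + 5*z^2/2 - I*z^2/6 - 4*z/3 - 14*I*z/3 + 1 - 9*I, each pole is simple, so Res(f, z₀) = P(z₀)/Q'(z₀) with Q'(z) = 3*z^2 + 5*z - I*z/3 - 4/3 - 14*I/3.
  Res(f, -1 - I) = P(-1 - I)/Q'(-1 - I) = (-9 + 3*I)/(-20/3 - 10*I/3) = 9/10 - 9*I/10

∮_C f(z) dz = 2πi · (9/10 - 9*I/10) = pi*(9/5 + 9*I/5)

Final answer: pi*(9/5 + 9*I/5)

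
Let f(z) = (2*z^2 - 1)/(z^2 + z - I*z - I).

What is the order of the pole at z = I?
Factor the denominator:
  z^2 + z - I*z - I = (z - I)*(z + 1)

The numerator P(z) = 2*z^2 - 1 has P(I) = -3 ≠ 0, so no factor of (z - I) cancels.
Near z = I we can therefore write f(z) = g(z)/(z - I) with g analytic at I and g(I) ≠ 0 (g is the numerator divided by the remaining denominator factors).

Hence z = I is a pole of order 1.

Final answer: 1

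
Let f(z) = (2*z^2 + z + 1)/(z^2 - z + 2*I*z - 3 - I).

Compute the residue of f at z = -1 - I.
Write f(z) = P(z)/Q(z) with P(z) = 2*z^2 + z + 1 and Q(z) = z^2 - z + 2*I*z - 3 - I.
The denominator factors as Q(z) = (z + 1 + I)*(z - 2 + I), so z = -1 - I is a simple zero of Q and P is analytic there; z = -1 - I is therefore a simple pole and
  Res(f, z₀) = P(z₀)/Q'(z₀).

Q'(z) = 2*z - 1 + 2*I, so Q'(-1 - I) = -3.
P(-1 - I) = 3*I.

Res(f, -1 - I) = (3*I)/(-3) = -I

Final answer: -I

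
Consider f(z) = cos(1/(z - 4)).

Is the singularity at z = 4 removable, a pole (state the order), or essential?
essential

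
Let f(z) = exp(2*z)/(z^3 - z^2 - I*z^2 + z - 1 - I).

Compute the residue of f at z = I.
Write f(z) = P(z)/Q(z) with P(z) = exp(2*z) and Q(z) = z^3 - z^2 - I*z^2 + z - 1 - I.
The denominator factors as Q(z) = (z - I)*(z + I)*(z - 1 - I), so z = I is a simple zero of Q and P is analytic there; z = I is therefore a simple pole and
  Res(f, z₀) = P(z₀)/Q'(z₀).

Q'(z) = 3*z^2 - 2*z - 2*I*z + 1, so Q'(I) = -2*I.
P(I) = exp(2*I).

Res(f, I) = (exp(2*I))/(-2*I) = I*exp(2*I)/2

Final answer: I*exp(2*I)/2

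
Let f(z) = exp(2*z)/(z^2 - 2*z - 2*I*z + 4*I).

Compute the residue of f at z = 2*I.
Write f(z) = P(z)/Q(z) with P(z) = exp(2*z) and Q(z) = z^2 - 2*z - 2*I*z + 4*I.
The denominator factors as Q(z) = (z - 2)*(z - 2*I), so z = 2*I is a simple zero of Q and P is analytic there; z = 2*I is therefore a simple pole and
  Res(f, z₀) = P(z₀)/Q'(z₀).

Q'(z) = 2*z - 2 - 2*I, so Q'(2*I) = -2 + 2*I.
P(2*I) = exp(4*I).

Res(f, 2*I) = (exp(4*I))/(-2 + 2*I) = (-1/4 - I/4)*exp(4*I)

Final answer: (-1/4 - I/4)*exp(4*I)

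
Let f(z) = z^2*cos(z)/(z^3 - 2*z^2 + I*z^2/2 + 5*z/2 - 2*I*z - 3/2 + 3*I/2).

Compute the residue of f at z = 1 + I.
Write f(z) = P(z)/Q(z) with P(z) = z^2*cos(z) and Q(z) = z^3 - 2*z^2 + I*z^2/2 + 5*z/2 - 2*I*z - 3/2 + 3*I/2.
The denominator factors as Q(z) = (z - 1 - I)*(z + 3*I/2)*(z - 1), so z = 1 + I is a simple zero of Q and P is analytic there; z = 1 + I is therefore a simple pole and
  Res(f, z₀) = P(z₀)/Q'(z₀).

Q'(z) = 3*z^2 - 4*z + I*z + 5/2 - 2*I, so Q'(1 + I) = -5/2 + I.
P(1 + I) = 2*I*cos(1 + I).

Res(f, 1 + I) = (2*I*cos(1 + I))/(-5/2 + I) = (8/29 - 20*I/29)*cos(1 + I)

Final answer: (8/29 - 20*I/29)*cos(1 + I)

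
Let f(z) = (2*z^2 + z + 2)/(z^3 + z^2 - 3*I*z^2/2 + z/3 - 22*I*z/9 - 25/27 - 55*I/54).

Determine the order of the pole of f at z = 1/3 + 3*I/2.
Factor the denominator:
  z^3 + z^2 - 3*I*z^2/2 + z/3 - 22*I*z/9 - 25/27 - 55*I/54 = (z - 1/3 - 3*I/2)*(z + 1/3 - 2*I/3)*(z + 1 + 2*I/3)

The numerator P(z) = 2*z^2 + z + 2 has P(1/3 + 3*I/2) = -35/18 + 7*I/2 ≠ 0, so no factor of (z - 1/3 - 3*I/2) cancels.
Near z = 1/3 + 3*I/2 we can therefore write f(z) = g(z)/(z - 1/3 - 3*I/2) with g analytic at 1/3 + 3*I/2 and g(1/3 + 3*I/2) ≠ 0 (g is the numerator divided by the remaining denominator factors).

Hence z = 1/3 + 3*I/2 is a pole of order 1.

Final answer: 1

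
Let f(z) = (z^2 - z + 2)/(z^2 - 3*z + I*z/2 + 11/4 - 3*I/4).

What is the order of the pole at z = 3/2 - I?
1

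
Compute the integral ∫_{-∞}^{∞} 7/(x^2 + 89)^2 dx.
Let f(z) = 7/(z^2 + 89)^2. The denominator has no real zeros and deg Q - deg P = 4 ≥ 2, so the integral of f over the upper semicircle |z| = R tends to 0 as R → ∞. Closing the contour in the upper half-plane,
  ∫_{-∞}^{∞} f(x) dx = 2πi · Σ Res(f, z_k)  over the poles with Im z_k > 0.

Zeros of the denominator: z^2 + 89 = 0 gives z = ±sqrt(89)*I.
Upper half-plane: z = sqrt(89)*I (a pole of order 2).

Write f(z) = g(z)/(z - sqrt(89)*I)^2 with g(z) = 7/(z + sqrt(89)*I)^2. For a double pole, Res(f, z₀) = g'(z₀):
  g'(z) = -14/(z + sqrt(89)*I)^3
  Res(f, sqrt(89)*I) = g'(sqrt(89)*I) = -7*sqrt(89)*I/31684

∫_{-∞}^{∞} f(x) dx = 2πi · (-7*sqrt(89)*I/31684) = 7*sqrt(89)*pi/15842

Final answer: 7*sqrt(89)*pi/15842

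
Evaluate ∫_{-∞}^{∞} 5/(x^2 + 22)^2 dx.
Let f(z) = 5/(z^2 + 22)^2. The denominator has no real zeros and deg Q - deg P = 4 ≥ 2, so the integral of f over the upper semicircle |z| = R tends to 0 as R → ∞. Closing the contour in the upper half-plane,
  ∫_{-∞}^{∞} f(x) dx = 2πi · Σ Res(f, z_k)  over the poles with Im z_k > 0.

Zeros of the denominator: z^2 + 22 = 0 gives z = ±sqrt(22)*I.
Upper half-plane: z = sqrt(22)*I (a pole of order 2).

Write f(z) = g(z)/(z - sqrt(22)*I)^2 with g(z) = 5/(z + sqrt(22)*I)^2. For a double pole, Res(f, z₀) = g'(z₀):
  g'(z) = -10/(z + sqrt(22)*I)^3
  Res(f, sqrt(22)*I) = g'(sqrt(22)*I) = -5*sqrt(22)*I/1936

∫_{-∞}^{∞} f(x) dx = 2πi · (-5*sqrt(22)*I/1936) = 5*sqrt(22)*pi/968

Final answer: 5*sqrt(22)*pi/968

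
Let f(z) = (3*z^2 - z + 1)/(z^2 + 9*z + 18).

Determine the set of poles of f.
{-6, -3}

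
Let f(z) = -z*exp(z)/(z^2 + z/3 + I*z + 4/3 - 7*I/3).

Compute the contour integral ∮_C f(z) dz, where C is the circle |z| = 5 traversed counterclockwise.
pi*(-3/53 - 37*I/53)*exp(2/3 + I) + pi*(3/53 - 69*I/53)*exp(-1 - 2*I)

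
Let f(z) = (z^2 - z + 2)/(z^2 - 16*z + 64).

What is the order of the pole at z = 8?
Factor the denominator:
  z^2 - 16*z + 64 = (z - 8)^2

The numerator P(z) = z^2 - z + 2 has P(8) = 58 ≠ 0, so no factor of (z - 8) cancels.
Near z = 8 we can therefore write f(z) = g(z)/(z - 8)^2 with g analytic at 8 and g(8) ≠ 0 (g is just the numerator).

Hence z = 8 is a pole of order 2.

Final answer: 2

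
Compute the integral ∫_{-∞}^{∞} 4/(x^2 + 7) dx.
Let f(z) = 4/(z^2 + 7). The denominator has no real zeros and deg Q - deg P = 2 ≥ 2, so the integral of f over the upper semicircle |z| = R tends to 0 as R → ∞. Closing the contour in the upper half-plane,
  ∫_{-∞}^{∞} f(x) dx = 2πi · Σ Res(f, z_k)  over the poles with Im z_k > 0.

Zeros of the denominator: z^2 + 7 = 0 gives z = ±sqrt(7)*I.
Upper half-plane: z = sqrt(7)*I (simple).

Each pole is a simple zero of Q(z) = z^2 + 7, so Res(f, z₀) = P(z₀)/Q'(z₀) with P(z) = 4, Q'(z) = 2*z:
  Res(f, sqrt(7)*I) = (4)/(2*sqrt(7)*I) = -2*sqrt(7)*I/7

∫_{-∞}^{∞} f(x) dx = 2πi · (-2*sqrt(7)*I/7) = 4*sqrt(7)*pi/7

Final answer: 4*sqrt(7)*pi/7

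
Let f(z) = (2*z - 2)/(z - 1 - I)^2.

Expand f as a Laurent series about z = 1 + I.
Put w = z - (1 + I), i.e. z = w + 1 + I. The denominator is w^2, so it suffices to rewrite the numerator in powers of w.

P(z) = 2*z - 2
P(w + 1 + I) = 2*I + 2*w

Dividing each term by w^2:
  f = 2*I/w^2 + 2/w

Substituting back w = z - 1 - I:
  f(z) = 2*I/(z - 1 - I)^2 + 2/(z - 1 - I)

The series is finite because the numerator is a polynomial; the negative powers form the principal part, and the coefficient of 1/(z - 1 - I) gives Res(f, 1 + I) = 2.

Final answer: 2*I/(z - 1 - I)^2 + 2/(z - 1 - I)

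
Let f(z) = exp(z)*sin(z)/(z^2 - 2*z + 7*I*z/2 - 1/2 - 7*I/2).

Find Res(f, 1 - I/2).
Write f(z) = P(z)/Q(z) with P(z) = exp(z)*sin(z) and Q(z) = z^2 - 2*z + 7*I*z/2 - 1/2 - 7*I/2.
The denominator factors as Q(z) = (z - 1 + 3*I)*(z - 1 + I/2), so z = 1 - I/2 is a simple zero of Q and P is analytic there; z = 1 - I/2 is therefore a simple pole and
  Res(f, z₀) = P(z₀)/Q'(z₀).

Q'(z) = 2*z - 2 + 7*I/2, so Q'(1 - I/2) = 5*I/2.
P(1 - I/2) = exp(1 - I/2)*sin(1 - I/2).

Res(f, 1 - I/2) = (exp(1 - I/2)*sin(1 - I/2))/(5*I/2) = -2*I*exp(1 - I/2)*sin(1 - I/2)/5

Final answer: -2*I*exp(1 - I/2)*sin(1 - I/2)/5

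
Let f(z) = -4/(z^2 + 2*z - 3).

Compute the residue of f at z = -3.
Write f(z) = P(z)/Q(z) with P(z) = -4 and Q(z) = z^2 + 2*z - 3.
The denominator factors as Q(z) = (z + 3)*(z - 1), so z = -3 is a simple zero of Q and P is analytic there; z = -3 is therefore a simple pole and
  Res(f, z₀) = P(z₀)/Q'(z₀).

Q'(z) = 2*z + 2, so Q'(-3) = -4.
P(-3) = -4.

Res(f, -3) = (-4)/(-4) = 1

Final answer: 1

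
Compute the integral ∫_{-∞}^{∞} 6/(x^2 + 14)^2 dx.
Let f(z) = 6/(z^2 + 14)^2. The denominator has no real zeros and deg Q - deg P = 4 ≥ 2, so the integral of f over the upper semicircle |z| = R tends to 0 as R → ∞. Closing the contour in the upper half-plane,
  ∫_{-∞}^{∞} f(x) dx = 2πi · Σ Res(f, z_k)  over the poles with Im z_k > 0.

Zeros of the denominator: z^2 + 14 = 0 gives z = ±sqrt(14)*I.
Upper half-plane: z = sqrt(14)*I (a pole of order 2).

Write f(z) = g(z)/(z - sqrt(14)*I)^2 with g(z) = 6/(z + sqrt(14)*I)^2. For a double pole, Res(f, z₀) = g'(z₀):
  g'(z) = -12/(z + sqrt(14)*I)^3
  Res(f, sqrt(14)*I) = g'(sqrt(14)*I) = -3*sqrt(14)*I/392

∫_{-∞}^{∞} f(x) dx = 2πi · (-3*sqrt(14)*I/392) = 3*sqrt(14)*pi/196

Final answer: 3*sqrt(14)*pi/196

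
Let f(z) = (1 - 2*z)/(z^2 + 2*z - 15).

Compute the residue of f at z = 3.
Write f(z) = P(z)/Q(z) with P(z) = 1 - 2*z and Q(z) = z^2 + 2*z - 15.
The denominator factors as Q(z) = (z + 5)*(z - 3), so z = 3 is a simple zero of Q and P is analytic there; z = 3 is therefore a simple pole and
  Res(f, z₀) = P(z₀)/Q'(z₀).

Q'(z) = 2*z + 2, so Q'(3) = 8.
P(3) = -5.

Res(f, 3) = (-5)/(8) = -5/8

Final answer: -5/8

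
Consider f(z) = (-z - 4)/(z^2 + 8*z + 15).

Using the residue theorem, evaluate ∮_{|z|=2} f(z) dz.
By the residue theorem, ∮_C f(z) dz = 2πi · (sum of the residues of f at the poles inside |z| = 2).

The denominator factors as (z + 5)*(z + 3), so the singularities of f are simple poles at z = -5, z = -3.
  |-5|² = 25 > 4 = 2², so this pole is outside the contour.
  |-3|² = 9 > 4 = 2², so this pole is outside the contour.

No pole lies inside the contour, so f is analytic on and inside C and the integral is 0 (Cauchy's theorem).

Final answer: 0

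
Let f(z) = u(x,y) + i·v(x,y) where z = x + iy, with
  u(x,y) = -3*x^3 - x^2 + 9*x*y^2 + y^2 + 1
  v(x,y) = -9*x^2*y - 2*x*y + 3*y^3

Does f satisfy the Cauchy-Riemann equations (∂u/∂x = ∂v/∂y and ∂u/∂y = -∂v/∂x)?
∂u/∂x = -9*x^2 - 2*x + 9*y^2
∂v/∂y = -9*x^2 - 2*x + 9*y^2
∂u/∂y = 18*x*y + 2*y
∂v/∂x = -18*x*y - 2*y
∂u/∂x = ∂v/∂y and ∂u/∂y = -∂v/∂x hold identically; f is analytic.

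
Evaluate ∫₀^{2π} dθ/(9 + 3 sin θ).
sqrt(2)*pi/6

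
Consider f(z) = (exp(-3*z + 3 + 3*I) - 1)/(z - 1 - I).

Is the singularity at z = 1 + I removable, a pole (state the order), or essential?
Let u = z - 1 - I. The exponent is -3*z + 3 + 3*I = -3u, so
  f = (e^(-3u) - 1)/u = ((-3u) + (-3u)^2/2 + (-3u)^3/6 + ...)/u = -3 + (9/2)*u + (-9/2)*u^2 + ...
The Laurent expansion about u = 0 has no negative powers; equivalently lim_{z→1 + I} f(z) = -3 exists and is finite.
So the singularity is removable.

Final answer: removable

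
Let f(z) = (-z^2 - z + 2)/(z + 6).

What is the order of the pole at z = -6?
Factor the denominator:
  z + 6 = (z + 6)

The numerator P(z) = -z^2 - z + 2 has P(-6) = -28 ≠ 0, so no factor of (z + 6) cancels.
Near z = -6 we can therefore write f(z) = g(z)/(z + 6) with g analytic at -6 and g(-6) ≠ 0 (g is just the numerator).

Hence z = -6 is a pole of order 1.

Final answer: 1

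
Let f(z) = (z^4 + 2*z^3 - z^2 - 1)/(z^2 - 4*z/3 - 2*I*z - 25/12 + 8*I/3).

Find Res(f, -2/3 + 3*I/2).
Write f(z) = P(z)/Q(z) with P(z) = z^4 + 2*z^3 - z^2 - 1 and Q(z) = z^2 - 4*z/3 - 2*I*z - 25/12 + 8*I/3.
The denominator factors as Q(z) = (z - 2 - I/2)*(z + 2/3 - 3*I/2), so z = -2/3 + 3*I/2 is a simple zero of Q and P is analytic there; z = -2/3 + 3*I/2 is therefore a simple pole and
  Res(f, z₀) = P(z₀)/Q'(z₀).

Q'(z) = 2*z - 4/3 - 2*I, so Q'(-2/3 + 3*I/2) = -8/3 + I.
P(-2/3 + 3*I/2) = 10981/1296 + 233*I/36.

Res(f, -2/3 + 3*I/2) = (10981/1296 + 233*I/36)/(-8/3 + I) = -15671/7884 - 33349*I/10512

Final answer: -15671/7884 - 33349*I/10512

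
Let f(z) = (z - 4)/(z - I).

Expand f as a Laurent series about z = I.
Put w = z - (I), i.e. z = w + I. The denominator is w, so it suffices to rewrite the numerator in powers of w.

P(z) = z - 4
P(w + I) = -4 + I + w

Dividing each term by w:
  f = (-4 + I)/w + 1

Substituting back w = z - I:
  f(z) = (-4 + I)/(z - I) + 1

The series is finite because the numerator is a polynomial; the negative powers form the principal part, and the coefficient of 1/(z - I) gives Res(f, I) = -4 + I.

Final answer: (-4 + I)/(z - I) + 1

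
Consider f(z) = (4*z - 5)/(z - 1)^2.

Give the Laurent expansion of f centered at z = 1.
Put w = z - (1), i.e. z = w + 1. The denominator is w^2, so it suffices to rewrite the numerator in powers of w.

P(z) = 4*z - 5
P(w + 1) = -1 + 4*w

Dividing each term by w^2:
  f = -1/w^2 + 4/w

Substituting back w = z - 1:
  f(z) = -1/(z - 1)^2 + 4/(z - 1)

The series is finite because the numerator is a polynomial; the negative powers form the principal part, and the coefficient of 1/(z - 1) gives Res(f, 1) = 4.

Final answer: -1/(z - 1)^2 + 4/(z - 1)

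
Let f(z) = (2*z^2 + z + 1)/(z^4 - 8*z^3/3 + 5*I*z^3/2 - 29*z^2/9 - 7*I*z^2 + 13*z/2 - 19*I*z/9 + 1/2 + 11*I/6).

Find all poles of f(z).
The singularities of f are the zeros of the denominator. Factoring,
  z^4 - 8*z^3/3 + 5*I*z^3/2 - 29*z^2/9 - 7*I*z^2 + 13*z/2 - 19*I*z/9 + 1/2 + 11*I/6 = (z - 3)*(z + I/2)*(z - 1/3 + I)*(z + 2/3 + I)
so the candidates are z = 3, z = -I/2, z = 1/3 - I, z = -2/3 - I.

Check the numerator P(z) = 2*z^2 + z + 1 at each one:
  P(3) = 22 ≠ 0, so z = 3 is a (simple) pole.
  P(-I/2) = 1/2 - I/2 ≠ 0, so z = -I/2 is a (simple) pole.
  P(1/3 - I) = -4/9 - 7*I/3 ≠ 0, so z = 1/3 - I is a (simple) pole.
  P(-2/3 - I) = -7/9 + 5*I/3 ≠ 0, so z = -2/3 - I is a (simple) pole.

Poles of f: {-2/3 - I, -I/2, 1/3 - I, 3}

Final answer: {-2/3 - I, -I/2, 1/3 - I, 3}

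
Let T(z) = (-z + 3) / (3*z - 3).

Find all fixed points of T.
T(z) = z means -z + 3 = z*(3*z - 3), i.e.
  3*z^2 - 2*z - 3 = 0.
Discriminant: (-2)^2 - 4*(3)*(-3) = 40, so the roots are real.
  z = (2 ± sqrt(40))/(2*(3))
Fixed points: {1/3 - sqrt(10)/3, 1/3 + sqrt(10)/3}

Final answer: {1/3 - sqrt(10)/3, 1/3 + sqrt(10)/3}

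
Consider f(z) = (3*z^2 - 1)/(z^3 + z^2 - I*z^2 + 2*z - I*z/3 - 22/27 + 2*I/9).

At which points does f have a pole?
The singularities of f are the zeros of the denominator. Factoring,
  z^3 + z^2 - I*z^2 + 2*z - I*z/3 - 22/27 + 2*I/9 = (z + 2/3 + I)*(z - 1/3)*(z + 2/3 - 2*I)
so the candidates are z = -2/3 - I, z = 1/3, z = -2/3 + 2*I.

Check the numerator P(z) = 3*z^2 - 1 at each one:
  P(-2/3 - I) = -8/3 + 4*I ≠ 0, so z = -2/3 - I is a (simple) pole.
  P(1/3) = -2/3 ≠ 0, so z = 1/3 is a (simple) pole.
  P(-2/3 + 2*I) = -35/3 - 8*I ≠ 0, so z = -2/3 + 2*I is a (simple) pole.

Poles of f: {-2/3 - I, -2/3 + 2*I, 1/3}

Final answer: {-2/3 - I, -2/3 + 2*I, 1/3}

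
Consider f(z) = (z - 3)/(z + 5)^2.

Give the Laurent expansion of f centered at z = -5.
Put w = z - (-5), i.e. z = w - 5. The denominator is w^2, so it suffices to rewrite the numerator in powers of w.

P(z) = z - 3
P(w - 5) = -8 + w

Dividing each term by w^2:
  f = -8/w^2 + 1/w

Substituting back w = z + 5:
  f(z) = -8/(z + 5)^2 + 1/(z + 5)

The series is finite because the numerator is a polynomial; the negative powers form the principal part, and the coefficient of 1/(z + 5) gives Res(f, -5) = 1.

Final answer: -8/(z + 5)^2 + 1/(z + 5)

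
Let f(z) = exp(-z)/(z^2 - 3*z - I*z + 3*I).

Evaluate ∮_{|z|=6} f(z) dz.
pi*(1/5 - 3*I/5)*exp(-I) + pi*(-1/5 + 3*I/5)*exp(-3)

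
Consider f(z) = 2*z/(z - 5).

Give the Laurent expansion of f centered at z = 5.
Put w = z - (5), i.e. z = w + 5. The denominator is w, so it suffices to rewrite the numerator in powers of w.

P(z) = 2*z
P(w + 5) = 10 + 2*w

Dividing each term by w:
  f = 10/w + 2

Substituting back w = z - 5:
  f(z) = 10/(z - 5) + 2

The series is finite because the numerator is a polynomial; the negative powers form the principal part, and the coefficient of 1/(z - 5) gives Res(f, 5) = 10.

Final answer: 10/(z - 5) + 2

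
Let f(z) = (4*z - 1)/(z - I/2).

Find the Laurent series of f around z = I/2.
Put w = z - (I/2), i.e. z = w + I/2. The denominator is w, so it suffices to rewrite the numerator in powers of w.

P(z) = 4*z - 1
P(w + I/2) = -1 + 2*I + 4*w

Dividing each term by w:
  f = (-1 + 2*I)/w + 4

Substituting back w = z - I/2:
  f(z) = (-1 + 2*I)/(z - I/2) + 4

The series is finite because the numerator is a polynomial; the negative powers form the principal part, and the coefficient of 1/(z - I/2) gives Res(f, I/2) = -1 + 2*I.

Final answer: (-1 + 2*I)/(z - I/2) + 4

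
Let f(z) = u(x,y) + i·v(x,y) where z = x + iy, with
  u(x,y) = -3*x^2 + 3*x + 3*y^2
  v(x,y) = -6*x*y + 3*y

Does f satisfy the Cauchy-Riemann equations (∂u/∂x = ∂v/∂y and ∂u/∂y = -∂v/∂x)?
∂u/∂x = 3 - 6*x
∂v/∂y = 3 - 6*x
∂u/∂y = 6*y
∂v/∂x = -6*y
∂u/∂x = ∂v/∂y and ∂u/∂y = -∂v/∂x hold identically; f is analytic.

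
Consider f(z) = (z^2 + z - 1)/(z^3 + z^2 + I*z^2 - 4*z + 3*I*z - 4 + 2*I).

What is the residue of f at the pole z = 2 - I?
Write f(z) = P(z)/Q(z) with P(z) = z^2 + z - 1 and Q(z) = z^3 + z^2 + I*z^2 - 4*z + 3*I*z - 4 + 2*I.
The denominator factors as Q(z) = (z - 2 + I)*(z + 1)*(z + 2), so z = 2 - I is a simple zero of Q and P is analytic there; z = 2 - I is therefore a simple pole and
  Res(f, z₀) = P(z₀)/Q'(z₀).

Q'(z) = 3*z^2 + 2*z + 2*I*z - 4 + 3*I, so Q'(2 - I) = 11 - 7*I.
P(2 - I) = 4 - 5*I.

Res(f, 2 - I) = (4 - 5*I)/(11 - 7*I) = 79/170 - 27*I/170

Final answer: 79/170 - 27*I/170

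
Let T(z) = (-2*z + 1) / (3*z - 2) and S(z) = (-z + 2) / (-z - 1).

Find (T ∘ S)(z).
(T ∘ S)(z) = T(S(z)) = ((-2)*S(z) + (1))/((3)*S(z) + (-2)). Multiply numerator and denominator by -z - 1:
  numerator:   (-2)*(-z + 2) + (1)*(-z - 1) = z - 5
  denominator: (3)*(-z + 2) + (-2)*(-z - 1) = -z + 8
(T ∘ S)(z) = (z - 5)/(-z + 8) = (-z + 5)/(z - 8)

Final answer: (-z + 5)/(z - 8)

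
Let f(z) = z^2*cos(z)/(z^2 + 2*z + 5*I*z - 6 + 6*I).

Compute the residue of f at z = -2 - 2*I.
Write f(z) = P(z)/Q(z) with P(z) = z^2*cos(z) and Q(z) = z^2 + 2*z + 5*I*z - 6 + 6*I.
The denominator factors as Q(z) = (z + 2 + 2*I)*(z + 3*I), so z = -2 - 2*I is a simple zero of Q and P is analytic there; z = -2 - 2*I is therefore a simple pole and
  Res(f, z₀) = P(z₀)/Q'(z₀).

Q'(z) = 2*z + 2 + 5*I, so Q'(-2 - 2*I) = -2 + I.
P(-2 - 2*I) = 8*I*cos(2 + 2*I).

Res(f, -2 - 2*I) = (8*I*cos(2 + 2*I))/(-2 + I) = (8/5 - 16*I/5)*cos(2 + 2*I)

Final answer: (8/5 - 16*I/5)*cos(2 + 2*I)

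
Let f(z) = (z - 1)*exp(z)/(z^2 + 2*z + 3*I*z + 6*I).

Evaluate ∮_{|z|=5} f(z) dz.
By the residue theorem, ∮_C f(z) dz = 2πi · (sum of the residues of f at the poles inside |z| = 5).

The denominator factors as (z + 2)*(z + 3*I), so the singularities of f are simple poles at z = -2, z = -3*I.
  |-2|² = 4 < 25 = 5², so this pole is inside the contour.
  |-3*I|² = 9 < 25 = 5², so this pole is inside the contour.

With P(z) = (z - 1)*exp(z) and Q(z) = z^2 + 2*z + 3*I*z + 6*I, each pole is simple, so Res(f, z₀) = P(z₀)/Q'(z₀) with Q'(z) = 2*z + 2 + 3*I.
  Res(f, -2) = P(-2)/Q'(-2) = (-3*exp(-2))/(-2 + 3*I) = (6/13 + 9*I/13)*exp(-2)
  Res(f, -3*I) = P(-3*I)/Q'(-3*I) = ((-1 - 3*I)*exp(-3*I))/(2 - 3*I) = (7/13 - 9*I/13)*exp(-3*I)

Sum of residues inside C: (6/13 + 9*I/13)*exp(-2) + (7/13 - 9*I/13)*exp(-3*I)
∮_C f(z) dz = 2πi · ((6/13 + 9*I/13)*exp(-2) + (7/13 - 9*I/13)*exp(-3*I)) = pi*(18/13 + 14*I/13)*exp(-3*I) + pi*(-18/13 + 12*I/13)*exp(-2)

Final answer: pi*(18/13 + 14*I/13)*exp(-3*I) + pi*(-18/13 + 12*I/13)*exp(-2)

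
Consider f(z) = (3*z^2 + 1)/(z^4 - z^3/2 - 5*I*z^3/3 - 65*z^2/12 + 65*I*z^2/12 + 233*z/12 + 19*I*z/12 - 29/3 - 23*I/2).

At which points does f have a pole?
The singularities of f are the zeros of the denominator. Factoring,
  z^4 - z^3/2 - 5*I*z^3/3 - 65*z^2/12 + 65*I*z^2/12 + 233*z/12 + 19*I*z/12 - 29/3 - 23*I/2 = (z - 1/2 - 3*I/2)*(z - 1 - 2*I/3)*(z + 3 - I)*(z - 2 + 3*I/2)
so the candidates are z = 1/2 + 3*I/2, z = 1 + 2*I/3, z = -3 + I, z = 2 - 3*I/2.

Check the numerator P(z) = 3*z^2 + 1 at each one:
  P(1/2 + 3*I/2) = -5 + 9*I/2 ≠ 0, so z = 1/2 + 3*I/2 is a (simple) pole.
  P(1 + 2*I/3) = 8/3 + 4*I ≠ 0, so z = 1 + 2*I/3 is a (simple) pole.
  P(-3 + I) = 25 - 18*I ≠ 0, so z = -3 + I is a (simple) pole.
  P(2 - 3*I/2) = 25/4 - 18*I ≠ 0, so z = 2 - 3*I/2 is a (simple) pole.

Poles of f: {-3 + I, 1/2 + 3*I/2, 1 + 2*I/3, 2 - 3*I/2}

Final answer: {-3 + I, 1/2 + 3*I/2, 1 + 2*I/3, 2 - 3*I/2}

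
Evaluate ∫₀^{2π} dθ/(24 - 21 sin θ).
Call the integral J. The integrand is 2π-periodic and we integrate over a full period, so shifting θ does not change the value (θ → θ + π/2 turns sin θ into cos θ; θ → θ + π flips the sign of the trig term). Hence
  J = ∫₀^{2π} dθ/(24 + 21 cos θ).
Put z = e^{iθ}: then cos θ = (z + 1/z)/2, dθ = dz/(iz), and z runs once counterclockwise around |z| = 1:
  J = ∮_{|z|=1} 1/(24 + 21*(z + 1/z)/2) · dz/(iz) = (2/i) ∮_{|z|=1} dz/(21*z^2 + 48*z + 21).
The roots of 21*z^2 + 48*z + 21 are z = (-24 ± sqrt(24^2 - 21^2))/21, with sqrt(135) = 3*sqrt(15); their product is 1, so only z₊ = -8/7 + sqrt(15)/7 lies inside the unit circle (z₋ = -8/7 - sqrt(15)/7 lies outside).
z₊ is a simple zero of q(z) = 21*z^2 + 48*z + 21, so Res(1/q, z₊) = 1/q'(z₊) with q'(z) = 42*z + 48; and q'(z₊) = 21*(z₊ - z₋) = 6*sqrt(15).
Therefore J = (2/i) · 2πi · 1/(6*sqrt(15)) = 2*pi/(3*sqrt(15)) = 2*sqrt(15)*pi/45

Final answer: 2*sqrt(15)*pi/45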